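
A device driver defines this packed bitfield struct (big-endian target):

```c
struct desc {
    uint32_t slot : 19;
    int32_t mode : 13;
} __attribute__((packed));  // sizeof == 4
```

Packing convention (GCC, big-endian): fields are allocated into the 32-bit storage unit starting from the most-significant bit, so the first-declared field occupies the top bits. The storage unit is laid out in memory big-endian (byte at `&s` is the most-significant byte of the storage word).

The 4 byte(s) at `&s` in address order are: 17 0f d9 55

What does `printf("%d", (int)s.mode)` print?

[0]=0x17 [1]=0x0f [2]=0xd9 [3]=0x55 (big-endian) → word 0x170fd955
slot [13+:19] = (word>>13) & 0x7ffff = 47230
mode [0+:13] = (word>>0) & 0x1fff = 6485  ←
mode signed 13b, MSB=1: 6485 - 8192 = -1707

-1707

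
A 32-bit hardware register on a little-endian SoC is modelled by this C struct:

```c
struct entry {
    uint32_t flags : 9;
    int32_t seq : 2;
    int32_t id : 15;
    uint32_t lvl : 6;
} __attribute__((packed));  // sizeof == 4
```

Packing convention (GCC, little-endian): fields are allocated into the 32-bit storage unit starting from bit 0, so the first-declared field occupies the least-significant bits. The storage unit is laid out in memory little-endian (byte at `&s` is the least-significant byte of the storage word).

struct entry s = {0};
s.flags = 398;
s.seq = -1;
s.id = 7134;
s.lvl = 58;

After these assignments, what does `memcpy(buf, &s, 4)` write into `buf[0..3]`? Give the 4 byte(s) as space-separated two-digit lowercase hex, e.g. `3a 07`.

8e f7 de e8

flags:9 = 398 → 0x18e << 0 → word 0x0000018e
seq:2 = -1 → 0x3 << 9 → word 0x0000078e
id:15 = 7134 → 0x1bde << 11 → word 0x00def78e
lvl:6 = 58 → 0x3a << 26 → word 0xe8def78e
word = 0xe8def78e → little-endian bytes:
  [0]=0x8e  [1]=0xf7  [2]=0xde  [3]=0xe8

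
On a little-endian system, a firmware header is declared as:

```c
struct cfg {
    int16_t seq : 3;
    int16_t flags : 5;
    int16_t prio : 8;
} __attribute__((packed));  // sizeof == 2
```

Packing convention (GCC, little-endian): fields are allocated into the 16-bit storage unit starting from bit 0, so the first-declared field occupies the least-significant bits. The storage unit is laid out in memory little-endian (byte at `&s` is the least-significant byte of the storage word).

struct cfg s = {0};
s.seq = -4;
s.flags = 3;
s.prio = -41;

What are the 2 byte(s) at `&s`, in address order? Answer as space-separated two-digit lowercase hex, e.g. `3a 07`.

1c d7

seq (3b) val=-4 bits=0x4 at bit 0: 0x0004
flags (5b) val=3 bits=0x3 at bit 3: 0x001c
prio (8b) val=-41 bits=0xd7 at bit 8: 0xd71c
word = 0xd71c → little-endian bytes:
  [0]=0x1c  [1]=0xd7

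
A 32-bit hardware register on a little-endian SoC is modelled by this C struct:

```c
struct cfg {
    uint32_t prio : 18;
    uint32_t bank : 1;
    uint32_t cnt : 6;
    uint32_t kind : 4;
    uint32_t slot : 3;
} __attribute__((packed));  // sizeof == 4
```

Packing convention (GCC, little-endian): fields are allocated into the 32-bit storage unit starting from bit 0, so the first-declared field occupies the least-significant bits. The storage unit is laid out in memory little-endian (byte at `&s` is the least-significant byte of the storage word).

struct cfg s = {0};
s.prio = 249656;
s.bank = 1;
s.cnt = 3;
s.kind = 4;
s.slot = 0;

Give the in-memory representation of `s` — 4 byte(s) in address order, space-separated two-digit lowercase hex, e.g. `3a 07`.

38 cf 1f 08

prio (18b) val=249656 bits=0x3cf38 at bit 0: 0x0003cf38
bank (1b) val=1 bits=0x1 at bit 18: 0x0007cf38
cnt (6b) val=3 bits=0x3 at bit 19: 0x001fcf38
kind (4b) val=4 bits=0x4 at bit 25: 0x081fcf38
slot (3b) val=0 bits=0x0 at bit 29: 0x081fcf38
word = 0x081fcf38 → little-endian bytes:
  [0]=0x38  [1]=0xcf  [2]=0x1f  [3]=0x08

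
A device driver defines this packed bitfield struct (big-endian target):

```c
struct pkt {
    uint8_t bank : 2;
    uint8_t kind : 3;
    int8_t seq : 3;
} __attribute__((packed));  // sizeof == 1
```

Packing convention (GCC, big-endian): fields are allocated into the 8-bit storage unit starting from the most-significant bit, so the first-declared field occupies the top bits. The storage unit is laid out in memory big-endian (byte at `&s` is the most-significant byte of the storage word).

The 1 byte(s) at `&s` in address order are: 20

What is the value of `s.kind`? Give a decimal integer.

4

[0]=0x20 (big-endian) → word 0x20
bank [6+:2] = (word>>6) & 0x3 = 0
kind [3+:3] = (word>>3) & 0x7 = 4  ←
seq [0+:3] = (word>>0) & 0x7 = 0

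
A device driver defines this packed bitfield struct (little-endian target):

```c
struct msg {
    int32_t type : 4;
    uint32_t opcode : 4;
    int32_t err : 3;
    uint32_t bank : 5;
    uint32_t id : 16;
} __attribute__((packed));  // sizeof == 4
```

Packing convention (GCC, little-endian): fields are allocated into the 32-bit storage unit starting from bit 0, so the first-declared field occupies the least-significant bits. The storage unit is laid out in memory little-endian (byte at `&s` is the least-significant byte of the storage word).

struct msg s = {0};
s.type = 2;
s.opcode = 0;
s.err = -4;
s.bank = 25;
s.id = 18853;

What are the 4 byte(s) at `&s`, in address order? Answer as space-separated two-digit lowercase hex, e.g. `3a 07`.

02 cc a5 49

type:4 = 2 → 0x2 << 0 → word 0x00000002
opcode:4 = 0 → 0x0 << 4 → word 0x00000002
err:3 = -4 → 0x4 << 8 → word 0x00000402
bank:5 = 25 → 0x19 << 11 → word 0x0000cc02
id:16 = 18853 → 0x49a5 << 16 → word 0x49a5cc02
word = 0x49a5cc02 → little-endian bytes:
  [0]=0x02  [1]=0xcc  [2]=0xa5  [3]=0x49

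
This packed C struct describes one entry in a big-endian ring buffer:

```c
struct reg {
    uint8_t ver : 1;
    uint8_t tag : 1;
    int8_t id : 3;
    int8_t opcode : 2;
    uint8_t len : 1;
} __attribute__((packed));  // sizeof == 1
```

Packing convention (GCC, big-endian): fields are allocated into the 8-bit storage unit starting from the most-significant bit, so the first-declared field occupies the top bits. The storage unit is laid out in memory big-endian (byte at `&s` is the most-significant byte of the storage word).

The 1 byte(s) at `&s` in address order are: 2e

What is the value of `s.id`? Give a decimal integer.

-3

[0]=0x2e (big-endian) → word 0x2e
ver [7+:1] = (word>>7) & 0x1 = 0
tag [6+:1] = (word>>6) & 0x1 = 0
id [3+:3] = (word>>3) & 0x7 = 5  ←
opcode [1+:2] = (word>>1) & 0x3 = 3
len [0+:1] = (word>>0) & 0x1 = 0
id signed 3b, MSB=1: 5 - 8 = -3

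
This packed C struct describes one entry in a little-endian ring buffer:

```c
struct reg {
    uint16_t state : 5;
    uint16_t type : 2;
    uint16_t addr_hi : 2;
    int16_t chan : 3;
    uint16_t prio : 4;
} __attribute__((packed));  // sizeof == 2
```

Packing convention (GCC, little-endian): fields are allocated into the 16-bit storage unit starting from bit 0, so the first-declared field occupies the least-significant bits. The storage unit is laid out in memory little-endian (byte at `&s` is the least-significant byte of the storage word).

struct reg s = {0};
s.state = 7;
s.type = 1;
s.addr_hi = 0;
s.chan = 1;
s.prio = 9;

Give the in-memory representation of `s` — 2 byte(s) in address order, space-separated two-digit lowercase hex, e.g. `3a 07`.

27 92

state (5b) val=7 bits=0x7 at bit 0: 0x0007
type (2b) val=1 bits=0x1 at bit 5: 0x0027
addr_hi (2b) val=0 bits=0x0 at bit 7: 0x0027
chan (3b) val=1 bits=0x1 at bit 9: 0x0227
prio (4b) val=9 bits=0x9 at bit 12: 0x9227
word = 0x9227 → little-endian bytes:
  [0]=0x27  [1]=0x92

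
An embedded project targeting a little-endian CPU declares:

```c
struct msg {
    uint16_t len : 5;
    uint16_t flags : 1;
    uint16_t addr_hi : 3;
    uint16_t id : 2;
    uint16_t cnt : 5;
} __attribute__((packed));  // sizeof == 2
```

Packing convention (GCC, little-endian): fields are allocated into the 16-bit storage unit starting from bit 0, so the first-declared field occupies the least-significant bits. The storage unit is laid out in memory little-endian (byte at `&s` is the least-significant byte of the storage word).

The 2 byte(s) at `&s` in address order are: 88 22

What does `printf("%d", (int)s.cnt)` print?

[0]=0x88 [1]=0x22 (little-endian) → word 0x2288
len [0+:5] = (word>>0) & 0x1f = 8
flags [5+:1] = (word>>5) & 0x1 = 0
addr_hi [6+:3] = (word>>6) & 0x7 = 2
id [9+:2] = (word>>9) & 0x3 = 1
cnt [11+:5] = (word>>11) & 0x1f = 4  ←

4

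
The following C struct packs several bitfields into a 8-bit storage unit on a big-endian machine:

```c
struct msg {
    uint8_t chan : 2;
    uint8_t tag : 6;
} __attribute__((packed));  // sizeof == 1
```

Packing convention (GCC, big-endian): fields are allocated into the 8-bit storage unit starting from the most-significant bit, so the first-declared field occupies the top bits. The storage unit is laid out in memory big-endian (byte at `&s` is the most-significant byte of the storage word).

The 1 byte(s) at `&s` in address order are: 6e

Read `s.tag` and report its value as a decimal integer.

[0]=0x6e (big-endian) → word 0x6e
chan [6+:2] = (word>>6) & 0x3 = 1
tag [0+:6] = (word>>0) & 0x3f = 46  ←

46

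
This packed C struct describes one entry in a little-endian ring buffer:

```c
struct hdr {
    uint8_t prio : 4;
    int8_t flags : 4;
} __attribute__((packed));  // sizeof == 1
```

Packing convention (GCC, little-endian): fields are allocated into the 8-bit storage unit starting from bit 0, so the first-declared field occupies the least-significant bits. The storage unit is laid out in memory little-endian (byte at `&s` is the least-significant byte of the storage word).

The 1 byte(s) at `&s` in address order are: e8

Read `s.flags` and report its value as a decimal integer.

[0]=0xe8 (little-endian) → word 0xe8
prio [0+:4] = (word>>0) & 0xf = 8
flags [4+:4] = (word>>4) & 0xf = 14  ←
flags signed 4b, MSB=1: 14 - 16 = -2

-2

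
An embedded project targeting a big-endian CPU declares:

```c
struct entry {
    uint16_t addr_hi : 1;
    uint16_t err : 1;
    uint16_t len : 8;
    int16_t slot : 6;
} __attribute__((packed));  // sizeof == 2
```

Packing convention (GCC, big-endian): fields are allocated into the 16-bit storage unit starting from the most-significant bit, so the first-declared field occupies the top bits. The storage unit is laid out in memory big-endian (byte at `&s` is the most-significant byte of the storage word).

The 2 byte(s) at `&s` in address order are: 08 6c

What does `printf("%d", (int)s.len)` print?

[0]=0x08 [1]=0x6c (big-endian) → word 0x086c
addr_hi:1 @ bit 15 → (0x086c>>15)&0x1 = 0x0
err:1 @ bit 14 → (0x086c>>14)&0x1 = 0x0
len:8 @ bit 6 → (0x086c>>6)&0xff = 0x21  ←
slot:6 @ bit 0 → (0x086c>>0)&0x3f = 0x2c

33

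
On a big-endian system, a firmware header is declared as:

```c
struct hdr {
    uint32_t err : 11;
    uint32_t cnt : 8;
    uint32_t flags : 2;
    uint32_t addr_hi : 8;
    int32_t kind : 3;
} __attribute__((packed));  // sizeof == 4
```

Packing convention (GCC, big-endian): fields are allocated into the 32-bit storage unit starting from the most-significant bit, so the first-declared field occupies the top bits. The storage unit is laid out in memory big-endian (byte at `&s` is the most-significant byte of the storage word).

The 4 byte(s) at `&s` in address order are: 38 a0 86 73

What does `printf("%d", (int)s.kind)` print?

[0]=0x38 [1]=0xa0 [2]=0x86 [3]=0x73 (big-endian) → word 0x38a08673
err [21+:11] = (word>>21) & 0x7ff = 453
cnt [13+:8] = (word>>13) & 0xff = 4
flags [11+:2] = (word>>11) & 0x3 = 0
addr_hi [3+:8] = (word>>3) & 0xff = 206
kind [0+:3] = (word>>0) & 0x7 = 3  ←
kind signed 3b, MSB=0: value = 3

3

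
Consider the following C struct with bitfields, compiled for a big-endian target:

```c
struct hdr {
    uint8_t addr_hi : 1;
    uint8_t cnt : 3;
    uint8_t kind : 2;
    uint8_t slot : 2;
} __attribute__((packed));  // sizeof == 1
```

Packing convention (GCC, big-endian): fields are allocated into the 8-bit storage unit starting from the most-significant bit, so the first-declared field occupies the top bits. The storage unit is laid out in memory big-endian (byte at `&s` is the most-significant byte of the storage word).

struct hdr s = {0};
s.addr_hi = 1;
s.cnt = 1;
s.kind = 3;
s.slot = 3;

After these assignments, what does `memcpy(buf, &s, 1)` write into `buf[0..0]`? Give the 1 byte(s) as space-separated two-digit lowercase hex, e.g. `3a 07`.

9f

addr_hi (1b) val=1 bits=0x1 at bit 7: 0x80
cnt (3b) val=1 bits=0x1 at bit 4: 0x90
kind (2b) val=3 bits=0x3 at bit 2: 0x9c
slot (2b) val=3 bits=0x3 at bit 0: 0x9f
word = 0x9f → big-endian bytes:
  [0]=0x9f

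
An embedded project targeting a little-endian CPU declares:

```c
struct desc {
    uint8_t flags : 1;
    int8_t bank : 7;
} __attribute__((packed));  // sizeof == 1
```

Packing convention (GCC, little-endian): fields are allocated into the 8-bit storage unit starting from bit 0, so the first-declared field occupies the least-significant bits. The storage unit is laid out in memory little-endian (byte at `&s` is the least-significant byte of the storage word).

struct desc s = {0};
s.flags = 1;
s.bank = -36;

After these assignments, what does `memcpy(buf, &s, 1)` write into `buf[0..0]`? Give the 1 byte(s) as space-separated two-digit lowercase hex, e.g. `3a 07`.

[0+:1] flags=1 & 0x1 = 0x1; word=0x01
[1+:7] bank=-36 & 0x7f = 0x5c; word=0xb9
word = 0xb9 → little-endian bytes:
  [0]=0xb9

b9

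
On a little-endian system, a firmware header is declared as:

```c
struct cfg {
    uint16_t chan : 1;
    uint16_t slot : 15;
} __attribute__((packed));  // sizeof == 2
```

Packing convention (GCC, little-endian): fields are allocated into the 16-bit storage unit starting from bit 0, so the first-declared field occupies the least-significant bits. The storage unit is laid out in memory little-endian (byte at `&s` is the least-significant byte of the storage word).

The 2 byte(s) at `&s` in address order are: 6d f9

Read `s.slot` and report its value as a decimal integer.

31926

[0]=0x6d [1]=0xf9 (little-endian) → word 0xf96d
chan:1 @ bit 0 → (0xf96d>>0)&0x1 = 0x1
slot:15 @ bit 1 → (0xf96d>>1)&0x7fff = 0x7cb6  ←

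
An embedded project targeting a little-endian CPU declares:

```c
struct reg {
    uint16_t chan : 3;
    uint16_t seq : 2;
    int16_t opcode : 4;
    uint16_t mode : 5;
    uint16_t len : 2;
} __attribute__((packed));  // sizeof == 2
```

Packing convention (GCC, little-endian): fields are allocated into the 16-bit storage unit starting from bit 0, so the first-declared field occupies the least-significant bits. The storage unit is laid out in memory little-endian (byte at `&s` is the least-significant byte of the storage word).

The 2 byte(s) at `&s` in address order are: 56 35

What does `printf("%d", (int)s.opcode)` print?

-6

[0]=0x56 [1]=0x35 (little-endian) → word 0x3556
chan [0+:3] = (word>>0) & 0x7 = 6
seq [3+:2] = (word>>3) & 0x3 = 2
opcode [5+:4] = (word>>5) & 0xf = 10  ←
mode [9+:5] = (word>>9) & 0x1f = 26
len [14+:2] = (word>>14) & 0x3 = 0
opcode signed 4b, MSB=1: 10 - 16 = -6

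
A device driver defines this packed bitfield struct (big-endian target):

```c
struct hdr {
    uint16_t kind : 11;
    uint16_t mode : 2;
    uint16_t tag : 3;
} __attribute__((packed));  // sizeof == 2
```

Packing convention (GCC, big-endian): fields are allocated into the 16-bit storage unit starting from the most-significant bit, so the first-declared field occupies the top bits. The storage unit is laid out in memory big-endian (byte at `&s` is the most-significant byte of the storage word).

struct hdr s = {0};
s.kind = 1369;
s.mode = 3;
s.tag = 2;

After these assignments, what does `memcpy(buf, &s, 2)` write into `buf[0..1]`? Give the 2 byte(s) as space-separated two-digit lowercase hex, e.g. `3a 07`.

kind (11b) val=1369 bits=0x559 at bit 5: 0xab20
mode (2b) val=3 bits=0x3 at bit 3: 0xab38
tag (3b) val=2 bits=0x2 at bit 0: 0xab3a
word = 0xab3a → big-endian bytes:
  [0]=0xab  [1]=0x3a

ab 3a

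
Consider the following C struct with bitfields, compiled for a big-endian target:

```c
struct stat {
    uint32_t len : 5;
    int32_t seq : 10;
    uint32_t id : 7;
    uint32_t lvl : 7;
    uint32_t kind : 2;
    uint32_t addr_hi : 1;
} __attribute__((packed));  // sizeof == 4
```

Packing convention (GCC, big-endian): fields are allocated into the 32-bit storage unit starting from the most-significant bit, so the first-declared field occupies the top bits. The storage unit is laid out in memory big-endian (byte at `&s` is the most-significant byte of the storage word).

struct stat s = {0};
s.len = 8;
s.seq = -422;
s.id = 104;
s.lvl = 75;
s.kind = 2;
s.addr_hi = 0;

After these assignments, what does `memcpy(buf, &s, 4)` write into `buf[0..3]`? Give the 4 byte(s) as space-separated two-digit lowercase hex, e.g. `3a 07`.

[27+:5] len=8 & 0x1f = 0x8; word=0x40000000
[17+:10] seq=-422 & 0x3ff = 0x25a; word=0x44b40000
[10+:7] id=104 & 0x7f = 0x68; word=0x44b5a000
[3+:7] lvl=75 & 0x7f = 0x4b; word=0x44b5a258
[1+:2] kind=2 & 0x3 = 0x2; word=0x44b5a25c
[0+:1] addr_hi=0 & 0x1 = 0x0; word=0x44b5a25c
word = 0x44b5a25c → big-endian bytes:
  [0]=0x44  [1]=0xb5  [2]=0xa2  [3]=0x5c

44 b5 a2 5c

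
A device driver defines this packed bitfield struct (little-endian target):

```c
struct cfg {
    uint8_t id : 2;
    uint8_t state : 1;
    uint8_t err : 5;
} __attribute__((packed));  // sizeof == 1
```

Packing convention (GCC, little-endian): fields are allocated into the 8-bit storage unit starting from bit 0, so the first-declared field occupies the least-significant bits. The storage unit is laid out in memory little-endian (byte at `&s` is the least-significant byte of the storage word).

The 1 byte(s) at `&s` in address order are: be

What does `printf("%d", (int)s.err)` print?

[0]=0xbe (little-endian) → word 0xbe
id [0+:2] = (word>>0) & 0x3 = 2
state [2+:1] = (word>>2) & 0x1 = 1
err [3+:5] = (word>>3) & 0x1f = 23  ←

23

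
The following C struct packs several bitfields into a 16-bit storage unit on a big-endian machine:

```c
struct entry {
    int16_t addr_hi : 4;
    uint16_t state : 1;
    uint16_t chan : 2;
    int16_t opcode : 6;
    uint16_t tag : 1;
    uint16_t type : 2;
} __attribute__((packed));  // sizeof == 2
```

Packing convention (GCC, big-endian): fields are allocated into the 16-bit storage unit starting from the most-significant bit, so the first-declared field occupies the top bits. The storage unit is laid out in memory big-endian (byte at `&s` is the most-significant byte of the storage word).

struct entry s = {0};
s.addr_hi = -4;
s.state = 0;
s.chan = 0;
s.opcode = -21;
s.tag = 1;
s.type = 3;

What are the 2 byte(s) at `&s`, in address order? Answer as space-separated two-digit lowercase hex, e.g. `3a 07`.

c1 5f

addr_hi:4 = -4 → 0xc << 12 → word 0xc000
state:1 = 0 → 0x0 << 11 → word 0xc000
chan:2 = 0 → 0x0 << 9 → word 0xc000
opcode:6 = -21 → 0x2b << 3 → word 0xc158
tag:1 = 1 → 0x1 << 2 → word 0xc15c
type:2 = 3 → 0x3 << 0 → word 0xc15f
word = 0xc15f → big-endian bytes:
  [0]=0xc1  [1]=0x5f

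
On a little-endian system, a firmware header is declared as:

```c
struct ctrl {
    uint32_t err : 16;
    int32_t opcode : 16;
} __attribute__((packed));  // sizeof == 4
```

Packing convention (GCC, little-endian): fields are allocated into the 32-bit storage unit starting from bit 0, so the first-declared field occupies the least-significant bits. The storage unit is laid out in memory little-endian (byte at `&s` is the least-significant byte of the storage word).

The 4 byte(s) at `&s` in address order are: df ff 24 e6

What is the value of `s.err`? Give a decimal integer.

[0]=0xdf [1]=0xff [2]=0x24 [3]=0xe6 (little-endian) → word 0xe624ffdf
err [0+:16] = (word>>0) & 0xffff = 65503  ←
opcode [16+:16] = (word>>16) & 0xffff = 58916

65503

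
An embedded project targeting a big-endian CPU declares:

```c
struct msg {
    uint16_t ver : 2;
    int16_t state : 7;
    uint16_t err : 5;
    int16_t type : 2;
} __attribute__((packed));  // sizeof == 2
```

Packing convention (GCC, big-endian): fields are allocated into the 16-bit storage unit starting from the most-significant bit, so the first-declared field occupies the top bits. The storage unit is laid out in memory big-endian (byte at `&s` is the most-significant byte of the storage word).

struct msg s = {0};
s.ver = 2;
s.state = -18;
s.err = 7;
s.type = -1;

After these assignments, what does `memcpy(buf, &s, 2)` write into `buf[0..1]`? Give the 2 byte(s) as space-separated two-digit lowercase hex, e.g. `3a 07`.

b7 1f

ver:2 = 2 → 0x2 << 14 → word 0x8000
state:7 = -18 → 0x6e << 7 → word 0xb700
err:5 = 7 → 0x7 << 2 → word 0xb71c
type:2 = -1 → 0x3 << 0 → word 0xb71f
word = 0xb71f → big-endian bytes:
  [0]=0xb7  [1]=0x1f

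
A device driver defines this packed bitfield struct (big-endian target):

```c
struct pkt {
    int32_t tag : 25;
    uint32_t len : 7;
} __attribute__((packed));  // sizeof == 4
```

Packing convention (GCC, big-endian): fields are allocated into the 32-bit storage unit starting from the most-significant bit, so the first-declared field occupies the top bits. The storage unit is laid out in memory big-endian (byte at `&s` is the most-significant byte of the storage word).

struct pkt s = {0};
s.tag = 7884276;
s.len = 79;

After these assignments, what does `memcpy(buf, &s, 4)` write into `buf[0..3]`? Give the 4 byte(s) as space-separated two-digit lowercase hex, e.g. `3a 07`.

tag (25b) val=7884276 bits=0x784df4 at bit 7: 0x3c26fa00
len (7b) val=79 bits=0x4f at bit 0: 0x3c26fa4f
word = 0x3c26fa4f → big-endian bytes:
  [0]=0x3c  [1]=0x26  [2]=0xfa  [3]=0x4f

3c 26 fa 4f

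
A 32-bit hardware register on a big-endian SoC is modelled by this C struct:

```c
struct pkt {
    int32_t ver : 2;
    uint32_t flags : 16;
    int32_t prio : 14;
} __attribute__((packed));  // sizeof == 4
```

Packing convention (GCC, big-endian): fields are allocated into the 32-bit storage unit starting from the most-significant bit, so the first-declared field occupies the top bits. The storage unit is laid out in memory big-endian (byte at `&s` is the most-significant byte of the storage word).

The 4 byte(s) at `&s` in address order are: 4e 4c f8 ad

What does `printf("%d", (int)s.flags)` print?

[0]=0x4e [1]=0x4c [2]=0xf8 [3]=0xad (big-endian) → word 0x4e4cf8ad
ver:2 @ bit 30 → (0x4e4cf8ad>>30)&0x3 = 0x1
flags:16 @ bit 14 → (0x4e4cf8ad>>14)&0xffff = 0x3933  ←
prio:14 @ bit 0 → (0x4e4cf8ad>>0)&0x3fff = 0x38ad

14643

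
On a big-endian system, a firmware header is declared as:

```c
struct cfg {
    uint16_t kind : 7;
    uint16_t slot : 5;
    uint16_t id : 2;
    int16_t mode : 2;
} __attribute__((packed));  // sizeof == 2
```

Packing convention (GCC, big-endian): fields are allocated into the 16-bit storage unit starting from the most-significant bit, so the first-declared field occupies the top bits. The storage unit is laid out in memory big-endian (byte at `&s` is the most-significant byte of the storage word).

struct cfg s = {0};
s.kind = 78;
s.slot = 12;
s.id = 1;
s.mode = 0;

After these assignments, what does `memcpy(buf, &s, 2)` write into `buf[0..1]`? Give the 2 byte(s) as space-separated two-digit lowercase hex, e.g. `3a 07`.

kind:7 = 78 → 0x4e << 9 → word 0x9c00
slot:5 = 12 → 0xc << 4 → word 0x9cc0
id:2 = 1 → 0x1 << 2 → word 0x9cc4
mode:2 = 0 → 0x0 << 0 → word 0x9cc4
word = 0x9cc4 → big-endian bytes:
  [0]=0x9c  [1]=0xc4

9c c4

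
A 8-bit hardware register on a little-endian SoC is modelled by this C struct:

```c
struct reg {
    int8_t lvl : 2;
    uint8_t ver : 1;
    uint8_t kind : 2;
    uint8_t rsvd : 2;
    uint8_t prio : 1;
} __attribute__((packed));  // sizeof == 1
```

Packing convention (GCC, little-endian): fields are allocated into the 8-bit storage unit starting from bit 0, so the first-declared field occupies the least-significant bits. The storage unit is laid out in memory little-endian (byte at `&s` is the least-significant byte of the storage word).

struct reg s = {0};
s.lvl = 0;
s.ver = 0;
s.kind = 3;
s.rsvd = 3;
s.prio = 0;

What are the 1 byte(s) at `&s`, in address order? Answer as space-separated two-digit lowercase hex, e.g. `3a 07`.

78

lvl:2 = 0 → 0x0 << 0 → word 0x00
ver:1 = 0 → 0x0 << 2 → word 0x00
kind:2 = 3 → 0x3 << 3 → word 0x18
rsvd:2 = 3 → 0x3 << 5 → word 0x78
prio:1 = 0 → 0x0 << 7 → word 0x78
word = 0x78 → little-endian bytes:
  [0]=0x78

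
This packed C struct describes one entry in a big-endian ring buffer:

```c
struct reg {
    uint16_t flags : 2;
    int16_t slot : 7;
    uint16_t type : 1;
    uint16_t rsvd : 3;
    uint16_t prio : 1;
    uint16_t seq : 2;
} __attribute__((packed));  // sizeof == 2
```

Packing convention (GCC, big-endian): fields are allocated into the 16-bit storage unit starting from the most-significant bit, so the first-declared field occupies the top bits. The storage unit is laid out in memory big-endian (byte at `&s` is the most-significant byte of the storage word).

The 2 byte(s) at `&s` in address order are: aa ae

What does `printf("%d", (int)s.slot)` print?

[0]=0xaa [1]=0xae (big-endian) → word 0xaaae
flags [14+:2] = (word>>14) & 0x3 = 2
slot [7+:7] = (word>>7) & 0x7f = 85  ←
type [6+:1] = (word>>6) & 0x1 = 0
rsvd [3+:3] = (word>>3) & 0x7 = 5
prio [2+:1] = (word>>2) & 0x1 = 1
seq [0+:2] = (word>>0) & 0x3 = 2
slot signed 7b, MSB=1: 85 - 128 = -43

-43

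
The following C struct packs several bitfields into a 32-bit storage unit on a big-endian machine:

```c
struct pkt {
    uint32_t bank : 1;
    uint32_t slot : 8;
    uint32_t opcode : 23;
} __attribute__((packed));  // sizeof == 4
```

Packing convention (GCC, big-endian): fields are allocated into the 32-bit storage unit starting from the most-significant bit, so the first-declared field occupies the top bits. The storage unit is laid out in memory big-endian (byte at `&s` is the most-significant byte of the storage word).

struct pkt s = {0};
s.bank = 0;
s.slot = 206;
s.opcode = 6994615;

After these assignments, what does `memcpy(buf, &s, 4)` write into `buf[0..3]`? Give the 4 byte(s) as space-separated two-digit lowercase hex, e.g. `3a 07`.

bank (1b) val=0 bits=0x0 at bit 31: 0x00000000
slot (8b) val=206 bits=0xce at bit 23: 0x67000000
opcode (23b) val=6994615 bits=0x6abab7 at bit 0: 0x676abab7
word = 0x676abab7 → big-endian bytes:
  [0]=0x67  [1]=0x6a  [2]=0xba  [3]=0xb7

67 6a ba b7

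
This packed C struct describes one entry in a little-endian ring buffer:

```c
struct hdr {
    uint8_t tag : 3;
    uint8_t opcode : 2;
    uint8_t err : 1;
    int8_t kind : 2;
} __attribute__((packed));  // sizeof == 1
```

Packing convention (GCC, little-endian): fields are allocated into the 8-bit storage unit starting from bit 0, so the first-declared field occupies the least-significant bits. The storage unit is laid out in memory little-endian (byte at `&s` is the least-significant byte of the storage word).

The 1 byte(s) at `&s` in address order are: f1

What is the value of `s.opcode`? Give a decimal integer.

[0]=0xf1 (little-endian) → word 0xf1
tag:3 @ bit 0 → (0xf1>>0)&0x7 = 0x1
opcode:2 @ bit 3 → (0xf1>>3)&0x3 = 0x2  ←
err:1 @ bit 5 → (0xf1>>5)&0x1 = 0x1
kind:2 @ bit 6 → (0xf1>>6)&0x3 = 0x3

2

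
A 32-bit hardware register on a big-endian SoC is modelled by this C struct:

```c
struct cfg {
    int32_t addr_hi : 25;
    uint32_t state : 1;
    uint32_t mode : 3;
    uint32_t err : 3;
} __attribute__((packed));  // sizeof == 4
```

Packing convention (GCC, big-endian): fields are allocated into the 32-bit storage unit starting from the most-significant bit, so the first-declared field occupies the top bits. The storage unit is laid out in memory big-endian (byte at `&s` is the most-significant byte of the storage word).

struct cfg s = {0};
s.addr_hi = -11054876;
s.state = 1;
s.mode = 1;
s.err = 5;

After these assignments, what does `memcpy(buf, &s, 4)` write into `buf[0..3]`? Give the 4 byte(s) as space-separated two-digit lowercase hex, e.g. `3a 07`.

ab a8 72 4d

[7+:25] addr_hi=-11054876 & 0x1ffffff = 0x15750e4; word=0xaba87200
[6+:1] state=1 & 0x1 = 0x1; word=0xaba87240
[3+:3] mode=1 & 0x7 = 0x1; word=0xaba87248
[0+:3] err=5 & 0x7 = 0x5; word=0xaba8724d
word = 0xaba8724d → big-endian bytes:
  [0]=0xab  [1]=0xa8  [2]=0x72  [3]=0x4d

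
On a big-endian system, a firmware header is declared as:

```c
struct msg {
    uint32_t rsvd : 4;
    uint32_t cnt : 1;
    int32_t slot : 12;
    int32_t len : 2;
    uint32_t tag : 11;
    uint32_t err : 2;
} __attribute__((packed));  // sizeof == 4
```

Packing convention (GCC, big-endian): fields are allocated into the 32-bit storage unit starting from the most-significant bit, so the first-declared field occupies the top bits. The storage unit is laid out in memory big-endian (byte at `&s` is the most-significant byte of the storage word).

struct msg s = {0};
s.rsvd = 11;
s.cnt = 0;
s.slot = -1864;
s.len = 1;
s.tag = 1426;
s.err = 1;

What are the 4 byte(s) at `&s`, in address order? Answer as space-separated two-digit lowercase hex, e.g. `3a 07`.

b4 5c 36 49

rsvd (4b) val=11 bits=0xb at bit 28: 0xb0000000
cnt (1b) val=0 bits=0x0 at bit 27: 0xb0000000
slot (12b) val=-1864 bits=0x8b8 at bit 15: 0xb45c0000
len (2b) val=1 bits=0x1 at bit 13: 0xb45c2000
tag (11b) val=1426 bits=0x592 at bit 2: 0xb45c3648
err (2b) val=1 bits=0x1 at bit 0: 0xb45c3649
word = 0xb45c3649 → big-endian bytes:
  [0]=0xb4  [1]=0x5c  [2]=0x36  [3]=0x49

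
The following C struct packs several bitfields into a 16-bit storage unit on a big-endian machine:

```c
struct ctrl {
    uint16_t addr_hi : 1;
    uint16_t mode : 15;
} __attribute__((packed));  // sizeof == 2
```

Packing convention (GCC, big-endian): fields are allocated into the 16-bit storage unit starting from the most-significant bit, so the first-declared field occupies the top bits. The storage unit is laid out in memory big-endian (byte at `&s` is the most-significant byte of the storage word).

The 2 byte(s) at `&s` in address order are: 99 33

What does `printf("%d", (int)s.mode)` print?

6451

[0]=0x99 [1]=0x33 (big-endian) → word 0x9933
addr_hi:1 @ bit 15 → (0x9933>>15)&0x1 = 0x1
mode:15 @ bit 0 → (0x9933>>0)&0x7fff = 0x1933  ←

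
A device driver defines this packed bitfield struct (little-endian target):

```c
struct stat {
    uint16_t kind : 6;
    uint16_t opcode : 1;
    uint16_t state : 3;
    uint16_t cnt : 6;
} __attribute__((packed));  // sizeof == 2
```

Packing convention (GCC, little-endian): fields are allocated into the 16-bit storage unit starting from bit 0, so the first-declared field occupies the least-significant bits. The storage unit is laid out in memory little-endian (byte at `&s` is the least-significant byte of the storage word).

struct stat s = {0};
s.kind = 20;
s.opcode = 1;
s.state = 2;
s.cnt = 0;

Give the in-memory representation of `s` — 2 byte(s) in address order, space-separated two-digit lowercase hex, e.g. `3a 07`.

kind:6 = 20 → 0x14 << 0 → word 0x0014
opcode:1 = 1 → 0x1 << 6 → word 0x0054
state:3 = 2 → 0x2 << 7 → word 0x0154
cnt:6 = 0 → 0x0 << 10 → word 0x0154
word = 0x0154 → little-endian bytes:
  [0]=0x54  [1]=0x01

54 01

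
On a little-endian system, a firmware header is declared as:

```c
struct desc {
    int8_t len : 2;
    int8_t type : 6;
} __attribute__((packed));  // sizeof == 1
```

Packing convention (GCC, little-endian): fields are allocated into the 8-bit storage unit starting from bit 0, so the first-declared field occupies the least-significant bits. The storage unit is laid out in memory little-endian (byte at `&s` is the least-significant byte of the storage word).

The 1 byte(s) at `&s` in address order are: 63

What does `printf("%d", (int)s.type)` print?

[0]=0x63 (little-endian) → word 0x63
len:2 @ bit 0 → (0x63>>0)&0x3 = 0x3
type:6 @ bit 2 → (0x63>>2)&0x3f = 0x18  ←
type signed 6b, MSB=0: value = 24

24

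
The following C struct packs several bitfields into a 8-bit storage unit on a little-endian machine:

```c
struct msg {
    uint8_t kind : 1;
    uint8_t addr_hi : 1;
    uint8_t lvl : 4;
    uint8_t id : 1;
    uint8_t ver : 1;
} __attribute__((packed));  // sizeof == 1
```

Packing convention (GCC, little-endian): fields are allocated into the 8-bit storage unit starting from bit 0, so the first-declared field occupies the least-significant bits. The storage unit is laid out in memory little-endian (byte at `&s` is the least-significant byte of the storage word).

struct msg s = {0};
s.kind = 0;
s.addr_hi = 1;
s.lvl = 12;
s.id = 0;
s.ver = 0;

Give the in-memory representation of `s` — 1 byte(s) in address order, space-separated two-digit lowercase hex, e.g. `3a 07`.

kind:1 = 0 → 0x0 << 0 → word 0x00
addr_hi:1 = 1 → 0x1 << 1 → word 0x02
lvl:4 = 12 → 0xc << 2 → word 0x32
id:1 = 0 → 0x0 << 6 → word 0x32
ver:1 = 0 → 0x0 << 7 → word 0x32
word = 0x32 → little-endian bytes:
  [0]=0x32

32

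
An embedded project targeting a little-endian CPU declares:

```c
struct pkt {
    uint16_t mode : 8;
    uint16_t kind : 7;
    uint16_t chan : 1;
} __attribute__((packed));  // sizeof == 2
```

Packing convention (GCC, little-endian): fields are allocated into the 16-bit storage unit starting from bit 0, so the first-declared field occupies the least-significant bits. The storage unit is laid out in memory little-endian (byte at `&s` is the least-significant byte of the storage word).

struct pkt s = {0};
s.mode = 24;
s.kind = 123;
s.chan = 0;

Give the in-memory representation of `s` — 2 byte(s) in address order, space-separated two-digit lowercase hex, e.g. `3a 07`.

[0+:8] mode=24 & 0xff = 0x18; word=0x0018
[8+:7] kind=123 & 0x7f = 0x7b; word=0x7b18
[15+:1] chan=0 & 0x1 = 0x0; word=0x7b18
word = 0x7b18 → little-endian bytes:
  [0]=0x18  [1]=0x7b

18 7b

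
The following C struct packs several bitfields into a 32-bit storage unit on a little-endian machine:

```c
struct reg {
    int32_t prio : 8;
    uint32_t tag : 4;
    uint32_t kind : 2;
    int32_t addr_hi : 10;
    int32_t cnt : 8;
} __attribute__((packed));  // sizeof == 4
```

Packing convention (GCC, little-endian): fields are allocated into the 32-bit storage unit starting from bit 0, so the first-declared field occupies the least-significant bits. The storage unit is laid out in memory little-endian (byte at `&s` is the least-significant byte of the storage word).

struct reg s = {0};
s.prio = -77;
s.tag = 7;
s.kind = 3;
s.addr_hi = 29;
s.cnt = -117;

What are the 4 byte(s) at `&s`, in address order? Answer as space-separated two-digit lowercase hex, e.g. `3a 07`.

prio (8b) val=-77 bits=0xb3 at bit 0: 0x000000b3
tag (4b) val=7 bits=0x7 at bit 8: 0x000007b3
kind (2b) val=3 bits=0x3 at bit 12: 0x000037b3
addr_hi (10b) val=29 bits=0x1d at bit 14: 0x000777b3
cnt (8b) val=-117 bits=0x8b at bit 24: 0x8b0777b3
word = 0x8b0777b3 → little-endian bytes:
  [0]=0xb3  [1]=0x77  [2]=0x07  [3]=0x8b

b3 77 07 8b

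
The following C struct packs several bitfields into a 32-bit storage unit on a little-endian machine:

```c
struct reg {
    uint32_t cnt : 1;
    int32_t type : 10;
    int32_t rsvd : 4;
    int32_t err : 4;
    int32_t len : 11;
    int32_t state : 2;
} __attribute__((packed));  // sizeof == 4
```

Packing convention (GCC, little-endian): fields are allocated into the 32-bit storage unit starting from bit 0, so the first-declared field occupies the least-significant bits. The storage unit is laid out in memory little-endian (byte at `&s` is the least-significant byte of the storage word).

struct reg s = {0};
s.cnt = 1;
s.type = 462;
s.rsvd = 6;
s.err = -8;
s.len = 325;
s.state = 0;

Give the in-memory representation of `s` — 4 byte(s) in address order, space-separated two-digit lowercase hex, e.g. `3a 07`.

9d 33 2c 0a

[0+:1] cnt=1 & 0x1 = 0x1; word=0x00000001
[1+:10] type=462 & 0x3ff = 0x1ce; word=0x0000039d
[11+:4] rsvd=6 & 0xf = 0x6; word=0x0000339d
[15+:4] err=-8 & 0xf = 0x8; word=0x0004339d
[19+:11] len=325 & 0x7ff = 0x145; word=0x0a2c339d
[30+:2] state=0 & 0x3 = 0x0; word=0x0a2c339d
word = 0x0a2c339d → little-endian bytes:
  [0]=0x9d  [1]=0x33  [2]=0x2c  [3]=0x0a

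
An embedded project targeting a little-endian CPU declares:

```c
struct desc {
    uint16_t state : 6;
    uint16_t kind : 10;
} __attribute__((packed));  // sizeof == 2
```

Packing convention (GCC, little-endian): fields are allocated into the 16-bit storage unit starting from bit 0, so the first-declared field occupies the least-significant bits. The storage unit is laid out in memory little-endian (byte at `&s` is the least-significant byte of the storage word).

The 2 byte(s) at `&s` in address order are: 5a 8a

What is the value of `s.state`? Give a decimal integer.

26

[0]=0x5a [1]=0x8a (little-endian) → word 0x8a5a
state [0+:6] = (word>>0) & 0x3f = 26  ←
kind [6+:10] = (word>>6) & 0x3ff = 553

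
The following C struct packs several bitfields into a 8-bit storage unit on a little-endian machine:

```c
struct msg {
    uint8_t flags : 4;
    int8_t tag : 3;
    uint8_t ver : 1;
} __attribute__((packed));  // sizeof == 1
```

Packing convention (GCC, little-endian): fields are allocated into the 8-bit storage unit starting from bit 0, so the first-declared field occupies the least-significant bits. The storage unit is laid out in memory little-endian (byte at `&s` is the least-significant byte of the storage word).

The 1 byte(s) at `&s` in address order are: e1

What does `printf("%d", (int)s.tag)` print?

-2

[0]=0xe1 (little-endian) → word 0xe1
flags:4 @ bit 0 → (0xe1>>0)&0xf = 0x1
tag:3 @ bit 4 → (0xe1>>4)&0x7 = 0x6  ←
ver:1 @ bit 7 → (0xe1>>7)&0x1 = 0x1
tag signed 3b, MSB=1: 6 - 8 = -2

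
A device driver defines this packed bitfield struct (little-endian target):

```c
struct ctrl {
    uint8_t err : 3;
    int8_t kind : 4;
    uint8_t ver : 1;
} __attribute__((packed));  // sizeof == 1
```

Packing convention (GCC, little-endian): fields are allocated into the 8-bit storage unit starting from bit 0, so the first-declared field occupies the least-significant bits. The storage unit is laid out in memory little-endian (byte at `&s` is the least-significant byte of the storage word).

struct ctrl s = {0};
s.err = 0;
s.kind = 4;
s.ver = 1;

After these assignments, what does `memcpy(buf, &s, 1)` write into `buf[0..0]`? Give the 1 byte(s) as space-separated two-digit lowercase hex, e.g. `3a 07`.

[0+:3] err=0 & 0x7 = 0x0; word=0x00
[3+:4] kind=4 & 0xf = 0x4; word=0x20
[7+:1] ver=1 & 0x1 = 0x1; word=0xa0
word = 0xa0 → little-endian bytes:
  [0]=0xa0

a0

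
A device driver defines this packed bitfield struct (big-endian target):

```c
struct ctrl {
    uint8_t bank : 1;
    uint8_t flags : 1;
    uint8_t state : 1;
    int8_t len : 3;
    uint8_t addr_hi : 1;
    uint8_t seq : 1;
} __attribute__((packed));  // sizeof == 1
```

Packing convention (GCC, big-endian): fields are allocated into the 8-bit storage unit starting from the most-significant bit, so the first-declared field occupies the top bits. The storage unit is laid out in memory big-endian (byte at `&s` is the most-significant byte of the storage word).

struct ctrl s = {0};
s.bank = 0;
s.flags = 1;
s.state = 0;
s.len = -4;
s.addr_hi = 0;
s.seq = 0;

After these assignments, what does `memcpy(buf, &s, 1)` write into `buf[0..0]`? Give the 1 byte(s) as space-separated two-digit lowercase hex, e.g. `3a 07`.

bank:1 = 0 → 0x0 << 7 → word 0x00
flags:1 = 1 → 0x1 << 6 → word 0x40
state:1 = 0 → 0x0 << 5 → word 0x40
len:3 = -4 → 0x4 << 2 → word 0x50
addr_hi:1 = 0 → 0x0 << 1 → word 0x50
seq:1 = 0 → 0x0 << 0 → word 0x50
word = 0x50 → big-endian bytes:
  [0]=0x50

50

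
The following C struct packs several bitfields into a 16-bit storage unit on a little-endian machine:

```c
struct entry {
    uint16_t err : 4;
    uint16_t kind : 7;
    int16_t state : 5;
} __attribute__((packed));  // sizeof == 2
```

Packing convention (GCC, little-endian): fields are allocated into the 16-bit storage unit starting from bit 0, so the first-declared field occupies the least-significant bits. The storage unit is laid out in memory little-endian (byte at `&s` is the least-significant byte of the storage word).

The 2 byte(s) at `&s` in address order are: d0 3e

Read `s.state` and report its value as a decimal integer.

[0]=0xd0 [1]=0x3e (little-endian) → word 0x3ed0
err [0+:4] = (word>>0) & 0xf = 0
kind [4+:7] = (word>>4) & 0x7f = 109
state [11+:5] = (word>>11) & 0x1f = 7  ←
state signed 5b, MSB=0: value = 7

7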